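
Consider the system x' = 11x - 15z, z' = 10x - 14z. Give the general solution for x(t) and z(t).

x(t) = -3C_1e^(t) + C_2e^(-4t), z(t) = -2C_1e^(t) + C_2e^(-4t)

Coefficient matrix A = [[11, -15], [10, -14]].
Characteristic polynomial det(A - λI) = λ^2 + 3λ - 4 = 0.
Eigenvalues λ = 1, -4.
For λ=1: (A-λI) row 1 is [10, -15], so an eigenvector is (-3, -2).
For λ=-4: (A-λI) row 1 is [15, -15], so an eigenvector is (1, 1).
General solution: C_1e^(t)(-3,-2) + C_2e^(-4t)(1,1).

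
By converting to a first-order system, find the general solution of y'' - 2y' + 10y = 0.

Let x_1 = y, x_2 = y'. Then x_1' = x_2 and x_2' = -10x_1 + 2x_2.
A = [[0,1],[-10,2]]; det(A-λI) = λ^2 - 2λ + 10.
Eigenvalues λ = 1 ± 3i.

y(t) = C_1e^(t)cos(3t) + C_2e^(t)sin(3t)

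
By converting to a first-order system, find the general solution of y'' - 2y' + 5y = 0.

Let x_1 = y, x_2 = y'. Then x_1' = x_2 and x_2' = -5x_1 + 2x_2.
A = [[0,1],[-5,2]]; det(A-λI) = λ^2 - 2λ + 5.
Eigenvalues λ = 1 ± 2i.

y(t) = K_1e^(t)cos(2t) + K_2e^(t)sin(2t)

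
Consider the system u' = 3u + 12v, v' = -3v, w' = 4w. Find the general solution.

Coefficient matrix A = [[3, 12, 0], [0, -3, 0], [0, 0, 4]].
det(A - λI) = 0 gives eigenvalues λ = 3, -3, 4.
For λ=3: eigenvector (1,0,0).
For λ=-3: eigenvector (-2,1,0).
For λ=4: eigenvector (0,0,1).
General solution: c_1e^(3t)(1,0,0) + c_2e^(-3t)(-2,1,0) + c_3e^(4t)(0,0,1).

u(t) = c_1e^(3t) - 2c_2e^(-3t), v(t) = c_2e^(-3t), w(t) = c_3e^(4t)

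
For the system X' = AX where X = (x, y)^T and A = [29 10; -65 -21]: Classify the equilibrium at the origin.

unstable spiral

A = [[29,10],[-65,-21]]; det(A-λI) = λ^2 - 8λ + 41.
λ = 4 ± 5i: positive real part.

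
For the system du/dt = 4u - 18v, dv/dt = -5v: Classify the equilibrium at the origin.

A = [[4,-18],[0,-5]]; det(A-λI) = λ^2 + λ - 20.
λ = 4, -5: opposite signs.

saddle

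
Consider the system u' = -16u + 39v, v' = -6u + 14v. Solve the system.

u(t) = -2C_1e^(-t)sin(3t) + 3C_1e^(-t)cos(3t) + 3C_2e^(-t)sin(3t) + 2C_2e^(-t)cos(3t), v(t) = -C_1e^(-t)sin(3t) + C_1e^(-t)cos(3t) + C_2e^(-t)sin(3t) + C_2e^(-t)cos(3t)

Coefficient matrix A = [[-16, 39], [-6, 14]].
Characteristic polynomial det(A - λI) = λ^2 + 2λ + 10 = 0.
Eigenvalues λ = -1 ± 3i (complex conjugate pair).
For λ=-1+3i: an eigenvector is (3,1) - i(-2,-1) = (3 + 2i, 1 + i).
A real fundamental pair from Re and Im of e^((-1+3i)t)v: X_1 = e^(-t)(cos(3t)·(3,1) + sin(3t)·(-2,-1)), X_2 = e^(-t)(sin(3t)·(3,1) - cos(3t)·(-2,-1)).
General solution: C_1X_1 + C_2X_2.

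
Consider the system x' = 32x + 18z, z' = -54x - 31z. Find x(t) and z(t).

x(t) = 2C_1e^(5t) - C_2e^(-4t), z(t) = -3C_1e^(5t) + 2C_2e^(-4t)

Coefficient matrix A = [[32, 18], [-54, -31]].
Characteristic polynomial det(A - λI) = λ^2 - λ - 20 = 0.
Eigenvalues λ = 5, -4.
For λ=5: (A-λI) row 1 is [27, 18], so an eigenvector is (2, -3).
For λ=-4: (A-λI) row 1 is [36, 18], so an eigenvector is (-1, 2).
General solution: C_1e^(5t)(2,-3) + C_2e^(-4t)(-1,2).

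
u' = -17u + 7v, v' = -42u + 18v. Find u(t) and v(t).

u(t) = -C_1e^(4t) + C_2e^(-3t), v(t) = -3C_1e^(4t) + 2C_2e^(-3t)

Coefficient matrix A = [[-17, 7], [-42, 18]].
Characteristic polynomial det(A - λI) = λ^2 - λ - 12 = 0.
Eigenvalues λ = 4, -3.
For λ=4: (A-λI) row 1 is [-21, 7], so an eigenvector is (-1, -3).
For λ=-3: (A-λI) row 1 is [-14, 7], so an eigenvector is (1, 2).
General solution: C_1e^(4t)(-1,-3) + C_2e^(-3t)(1,2).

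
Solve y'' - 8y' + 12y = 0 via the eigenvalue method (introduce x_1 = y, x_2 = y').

y(t) = C_1e^(2t) + C_2e^(6t)

Let x_1 = y, x_2 = y'. Then x_1' = x_2 and x_2' = -12x_1 + 8x_2.
A = [[0,1],[-12,8]]; det(A-λI) = λ^2 - 8λ + 12.
Eigenvalues λ = 2, 6 with eigenvectors (1,2), (1,6).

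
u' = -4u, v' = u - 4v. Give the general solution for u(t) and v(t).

Coefficient matrix A = [[-4, 0], [1, -4]].
Characteristic polynomial det(A - λI) = λ^2 + 8λ + 16 = 0.
Single eigenvalue λ = -4 with algebraic multiplicity 2.
Eigenvector v = (0,-1); generalized eigenvector w with (A-λI)w=v is (-1,2).
General solution: e^(-4t)[C_1·v + C_2·(t·v + w)].

u(t) = -C_2e^(-4t), v(t) = -C_1e^(-4t) - C_2te^(-4t) + 2C_2e^(-4t)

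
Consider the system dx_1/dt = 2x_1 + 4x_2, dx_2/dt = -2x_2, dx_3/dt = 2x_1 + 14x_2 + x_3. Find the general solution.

Coefficient matrix A = [[2, 4, 0], [0, -2, 0], [2, 14, 1]].
det(A - λI) = 0 gives eigenvalues λ = 2, 1, -2.
For λ=2: eigenvector (1,0,2).
For λ=1: eigenvector (0,0,1).
For λ=-2: eigenvector (-1,1,-4).
General solution: K_1e^(2t)(1,0,2) + K_2e^(t)(0,0,1) + K_3e^(-2t)(-1,1,-4).

x_1(t) = K_1e^(2t) - K_3e^(-2t), x_2(t) = K_3e^(-2t), x_3(t) = 2K_1e^(2t) + K_2e^(t) - 4K_3e^(-2t)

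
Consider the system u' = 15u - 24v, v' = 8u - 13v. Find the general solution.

u(t) = 3c_1e^(-t) - 2c_2e^(3t), v(t) = 2c_1e^(-t) - c_2e^(3t)

Coefficient matrix A = [[15, -24], [8, -13]].
Characteristic polynomial det(A - λI) = λ^2 - 2λ - 3 = 0.
Eigenvalues λ = -1, 3.
For λ=-1: (A-λI) row 1 is [16, -24], so an eigenvector is (3, 2).
For λ=3: (A-λI) row 1 is [12, -24], so an eigenvector is (-2, -1).
General solution: c_1e^(-t)(3,2) + c_2e^(3t)(-2,-1).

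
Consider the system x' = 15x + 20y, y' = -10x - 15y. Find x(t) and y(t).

x(t) = -C_1e^(-5t) + 2C_2e^(5t), y(t) = C_1e^(-5t) - C_2e^(5t)

Coefficient matrix A = [[15, 20], [-10, -15]].
Characteristic polynomial det(A - λI) = λ^2 - 25 = 0.
Eigenvalues λ = -5, 5.
For λ=-5: (A-λI) row 1 is [20, 20], so an eigenvector is (-1, 1).
For λ=5: (A-λI) row 1 is [10, 20], so an eigenvector is (2, -1).
General solution: C_1e^(-5t)(-1,1) + C_2e^(5t)(2,-1).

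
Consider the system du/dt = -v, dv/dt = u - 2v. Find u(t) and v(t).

Coefficient matrix A = [[0, -1], [1, -2]].
Characteristic polynomial det(A - λI) = λ^2 + 2λ + 1 = 0.
Single eigenvalue λ = -1 with algebraic multiplicity 2.
Eigenvector v = (1,1); generalized eigenvector w with (A-λI)w=v is (-1,-2).
General solution: e^(-t)[C_1·v + C_2·(t·v + w)].

u(t) = C_1e^(-t) + C_2te^(-t) - C_2e^(-t), v(t) = C_1e^(-t) + C_2te^(-t) - 2C_2e^(-t)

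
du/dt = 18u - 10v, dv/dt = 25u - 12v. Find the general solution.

Coefficient matrix A = [[18, -10], [25, -12]].
Characteristic polynomial det(A - λI) = λ^2 - 6λ + 34 = 0.
Eigenvalues λ = 3 ± 5i (complex conjugate pair).
For λ=3+5i: an eigenvector is (1,1) - i(1,2) = (1 - i, 1 - 2i).
A real fundamental pair from Re and Im of e^((3+5i)t)v: X_1 = e^(3t)(cos(5t)·(1,1) + sin(5t)·(1,2)), X_2 = e^(3t)(sin(5t)·(1,1) - cos(5t)·(1,2)).
General solution: K_1X_1 + K_2X_2.

u(t) = K_1e^(3t)sin(5t) + K_1e^(3t)cos(5t) + K_2e^(3t)sin(5t) - K_2e^(3t)cos(5t), v(t) = 2K_1e^(3t)sin(5t) + K_1e^(3t)cos(5t) + K_2e^(3t)sin(5t) - 2K_2e^(3t)cos(5t)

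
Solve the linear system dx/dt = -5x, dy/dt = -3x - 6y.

Coefficient matrix A = [[-5, 0], [-3, -6]].
Characteristic polynomial det(A - λI) = λ^2 + 11λ + 30 = 0.
Eigenvalues λ = -5, -6.
For λ=-5: (A-λI) row 2 is [-3, -1], so an eigenvector is (1, -3).
For λ=-6: (A-λI) row 1 is [1, 0], so an eigenvector is (0, -1).
General solution: C_1e^(-5t)(1,-3) + C_2e^(-6t)(0,-1).

x(t) = C_1e^(-5t), y(t) = -3C_1e^(-5t) - C_2e^(-6t)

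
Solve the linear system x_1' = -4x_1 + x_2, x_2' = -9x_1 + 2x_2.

Coefficient matrix A = [[-4, 1], [-9, 2]].
Characteristic polynomial det(A - λI) = λ^2 + 2λ + 1 = 0.
Single eigenvalue λ = -1 with algebraic multiplicity 2.
Eigenvector v = (1,3); generalized eigenvector w with (A-λI)w=v is (0,1).
General solution: e^(-t)[c_1·v + c_2·(t·v + w)].

x_1(t) = c_1e^(-t) + c_2te^(-t), x_2(t) = 3c_1e^(-t) + 3c_2te^(-t) + c_2e^(-t)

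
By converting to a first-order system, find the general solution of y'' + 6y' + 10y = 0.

Let x_1 = y, x_2 = y'. Then x_1' = x_2 and x_2' = -10x_1 - 6x_2.
A = [[0,1],[-10,-6]]; det(A-λI) = λ^2 + 6λ + 10.
Eigenvalues λ = -3 ± i.

y(t) = C_1e^(-3t)cos(t) + C_2e^(-3t)sin(t)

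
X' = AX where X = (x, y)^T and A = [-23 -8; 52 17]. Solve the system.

Coefficient matrix A = [[-23, -8], [52, 17]].
Characteristic polynomial det(A - λI) = λ^2 + 6λ + 25 = 0.
Eigenvalues λ = -3 ± 4i (complex conjugate pair).
For λ=-3+4i: an eigenvector is (1,-3) - i(1,-2) = (1 - i, -3 + 2i).
A real fundamental pair from Re and Im of e^((-3+4i)t)v: X_1 = e^(-3t)(cos(4t)·(1,-3) + sin(4t)·(1,-2)), X_2 = e^(-3t)(sin(4t)·(1,-3) - cos(4t)·(1,-2)).
General solution: C_1X_1 + C_2X_2.

x(t) = C_1e^(-3t)sin(4t) + C_1e^(-3t)cos(4t) + C_2e^(-3t)sin(4t) - C_2e^(-3t)cos(4t), y(t) = -2C_1e^(-3t)sin(4t) - 3C_1e^(-3t)cos(4t) - 3C_2e^(-3t)sin(4t) + 2C_2e^(-3t)cos(4t)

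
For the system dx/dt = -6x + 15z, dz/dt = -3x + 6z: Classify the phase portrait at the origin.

A = [[-6,15],[-3,6]]; det(A-λI) = λ^2 + 9.
λ = 0 ± 3i: zero real part.

center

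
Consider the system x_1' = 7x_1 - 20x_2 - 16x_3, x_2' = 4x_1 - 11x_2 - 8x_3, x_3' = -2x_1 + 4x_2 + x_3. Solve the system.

x_1(t) = -3C_1e^(-t) + 2C_2e^(-3t) + 4C_3e^(t), x_2(t) = -2C_1e^(-t) + C_2e^(-3t) + 2C_3e^(t), x_3(t) = C_1e^(-t) - C_3e^(t)

Coefficient matrix A = [[7, -20, -16], [4, -11, -8], [-2, 4, 1]].
det(A - λI) = 0 gives eigenvalues λ = -1, -3, 1.
For λ=-1: eigenvector (-3,-2,1).
For λ=-3: eigenvector (2,1,0).
For λ=1: eigenvector (4,2,-1).
General solution: C_1e^(-t)(-3,-2,1) + C_2e^(-3t)(2,1,0) + C_3e^(t)(4,2,-1).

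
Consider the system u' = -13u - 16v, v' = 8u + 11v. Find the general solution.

u(t) = -K_1e^(3t) - 2K_2e^(-5t), v(t) = K_1e^(3t) + K_2e^(-5t)

Coefficient matrix A = [[-13, -16], [8, 11]].
Characteristic polynomial det(A - λI) = λ^2 + 2λ - 15 = 0.
Eigenvalues λ = 3, -5.
For λ=3: (A-λI) row 1 is [-16, -16], so an eigenvector is (-1, 1).
For λ=-5: (A-λI) row 1 is [-8, -16], so an eigenvector is (-2, 1).
General solution: K_1e^(3t)(-1,1) + K_2e^(-5t)(-2,1).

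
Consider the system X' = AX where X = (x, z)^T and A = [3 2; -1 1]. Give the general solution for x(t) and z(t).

Coefficient matrix A = [[3, 2], [-1, 1]].
Characteristic polynomial det(A - λI) = λ^2 - 4λ + 5 = 0.
Eigenvalues λ = 2 ± i (complex conjugate pair).
For λ=2+i: an eigenvector is (-1,1) - i(1,0) = (-1 - i, 1).
A real fundamental pair from Re and Im of e^((2+i)t)v: X_1 = e^(2t)(cos(t)·(-1,1) + sin(t)·(1,0)), X_2 = e^(2t)(sin(t)·(-1,1) - cos(t)·(1,0)).
General solution: K_1X_1 + K_2X_2.

x(t) = K_1e^(2t)sin(t) - K_1e^(2t)cos(t) - K_2e^(2t)sin(t) - K_2e^(2t)cos(t), z(t) = K_1e^(2t)cos(t) + K_2e^(2t)sin(t)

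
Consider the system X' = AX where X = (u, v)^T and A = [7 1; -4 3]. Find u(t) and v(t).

Coefficient matrix A = [[7, 1], [-4, 3]].
Characteristic polynomial det(A - λI) = λ^2 - 10λ + 25 = 0.
Single eigenvalue λ = 5 with algebraic multiplicity 2.
Eigenvector v = (1,-2); generalized eigenvector w with (A-λI)w=v is (0,1).
General solution: e^(5t)[K_1·v + K_2·(t·v + w)].

u(t) = K_1e^(5t) + K_2te^(5t), v(t) = -2K_1e^(5t) - 2K_2te^(5t) + K_2e^(5t)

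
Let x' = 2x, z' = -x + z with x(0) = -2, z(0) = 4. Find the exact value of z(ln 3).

A = [[2,0],[-1,1]]; eigenvalues λ = 2, 1.
Eigenvectors: (1,-1) for λ=2, (0,-1) for λ=1.
From the initial condition, c_1 = -2, c_2 = -2.
z(ln 3) = (-2)(3^2)(-1) + (-2)(3^1)(-1) = 24.

24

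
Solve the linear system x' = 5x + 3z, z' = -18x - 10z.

Coefficient matrix A = [[5, 3], [-18, -10]].
Characteristic polynomial det(A - λI) = λ^2 + 5λ + 4 = 0.
Eigenvalues λ = -1, -4.
For λ=-1: (A-λI) row 1 is [6, 3], so an eigenvector is (-1, 2).
For λ=-4: (A-λI) row 1 is [9, 3], so an eigenvector is (1, -3).
General solution: K_1e^(-t)(-1,2) + K_2e^(-4t)(1,-3).

x(t) = -K_1e^(-t) + K_2e^(-4t), z(t) = 2K_1e^(-t) - 3K_2e^(-4t)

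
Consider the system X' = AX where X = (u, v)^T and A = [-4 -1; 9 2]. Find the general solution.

u(t) = C_1e^(-t) + C_2te^(-t), v(t) = -3C_1e^(-t) - 3C_2te^(-t) - C_2e^(-t)

Coefficient matrix A = [[-4, -1], [9, 2]].
Characteristic polynomial det(A - λI) = λ^2 + 2λ + 1 = 0.
Single eigenvalue λ = -1 with algebraic multiplicity 2.
Eigenvector v = (1,-3); generalized eigenvector w with (A-λI)w=v is (0,-1).
General solution: e^(-t)[C_1·v + C_2·(t·v + w)].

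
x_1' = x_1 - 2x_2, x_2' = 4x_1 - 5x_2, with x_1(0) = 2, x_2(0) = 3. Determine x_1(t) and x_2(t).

x_1(t) = e^(-t) + e^(-3t), x_2(t) = e^(-t) + 2e^(-3t)

Coefficient matrix A = [[1, -2], [4, -5]].
Characteristic polynomial det(A - λI) = λ^2 + 4λ + 3 = 0.
Eigenvalues λ = -3, -1.
For λ=-3: (A-λI) row 1 is [4, -2], so an eigenvector is (-1, -2).
For λ=-1: (A-λI) row 1 is [2, -2], so an eigenvector is (1, 1).
General solution: K_1e^(-3t)(-1,-2) + K_2e^(-t)(1,1).
Applying x_1(0)=2, x_2(0)=3 gives K_1=-1, K_2=1.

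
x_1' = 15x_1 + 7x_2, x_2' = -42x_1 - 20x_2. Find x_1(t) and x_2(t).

Coefficient matrix A = [[15, 7], [-42, -20]].
Characteristic polynomial det(A - λI) = λ^2 + 5λ - 6 = 0.
Eigenvalues λ = 1, -6.
For λ=1: (A-λI) row 1 is [14, 7], so an eigenvector is (-1, 2).
For λ=-6: (A-λI) row 1 is [21, 7], so an eigenvector is (1, -3).
General solution: K_1e^(t)(-1,2) + K_2e^(-6t)(1,-3).

x_1(t) = -K_1e^(t) + K_2e^(-6t), x_2(t) = 2K_1e^(t) - 3K_2e^(-6t)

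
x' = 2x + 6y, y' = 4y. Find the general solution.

Coefficient matrix A = [[2, 6], [0, 4]].
Characteristic polynomial det(A - λI) = λ^2 - 6λ + 8 = 0.
Eigenvalues λ = 2, 4.
For λ=2: (A-λI) row 1 is [0, 6], so an eigenvector is (-1, 0).
For λ=4: (A-λI) row 1 is [-2, 6], so an eigenvector is (-3, -1).
General solution: C_1e^(2t)(-1,0) + C_2e^(4t)(-3,-1).

x(t) = -C_1e^(2t) - 3C_2e^(4t), y(t) = -C_2e^(4t)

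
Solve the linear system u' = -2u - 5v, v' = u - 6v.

Coefficient matrix A = [[-2, -5], [1, -6]].
Characteristic polynomial det(A - λI) = λ^2 + 8λ + 17 = 0.
Eigenvalues λ = -4 ± i (complex conjugate pair).
For λ=-4+i: an eigenvector is (-2,-1) - i(1,0) = (-2 - i, -1).
A real fundamental pair from Re and Im of e^((-4+i)t)v: X_1 = e^(-4t)(cos(t)·(-2,-1) + sin(t)·(1,0)), X_2 = e^(-4t)(sin(t)·(-2,-1) - cos(t)·(1,0)).
General solution: C_1X_1 + C_2X_2.

u(t) = C_1e^(-4t)sin(t) - 2C_1e^(-4t)cos(t) - 2C_2e^(-4t)sin(t) - C_2e^(-4t)cos(t), v(t) = -C_1e^(-4t)cos(t) - C_2e^(-4t)sin(t)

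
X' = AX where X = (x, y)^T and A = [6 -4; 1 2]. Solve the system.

x(t) = 2K_1e^(4t) + 2K_2te^(4t) + 3K_2e^(4t), y(t) = K_1e^(4t) + K_2te^(4t) + K_2e^(4t)

Coefficient matrix A = [[6, -4], [1, 2]].
Characteristic polynomial det(A - λI) = λ^2 - 8λ + 16 = 0.
Single eigenvalue λ = 4 with algebraic multiplicity 2.
Eigenvector v = (2,1); generalized eigenvector w with (A-λI)w=v is (3,1).
General solution: e^(4t)[K_1·v + K_2·(t·v + w)].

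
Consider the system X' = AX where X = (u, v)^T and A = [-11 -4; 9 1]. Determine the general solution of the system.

u(t) = 2c_1e^(-5t) + 2c_2te^(-5t) - c_2e^(-5t), v(t) = -3c_1e^(-5t) - 3c_2te^(-5t) + c_2e^(-5t)

Coefficient matrix A = [[-11, -4], [9, 1]].
Characteristic polynomial det(A - λI) = λ^2 + 10λ + 25 = 0.
Single eigenvalue λ = -5 with algebraic multiplicity 2.
Eigenvector v = (2,-3); generalized eigenvector w with (A-λI)w=v is (-1,1).
General solution: e^(-5t)[c_1·v + c_2·(t·v + w)].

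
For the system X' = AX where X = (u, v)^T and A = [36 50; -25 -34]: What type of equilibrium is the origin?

unstable spiral

A = [[36,50],[-25,-34]]; det(A-λI) = λ^2 - 2λ + 26.
λ = 1 ± 5i: positive real part.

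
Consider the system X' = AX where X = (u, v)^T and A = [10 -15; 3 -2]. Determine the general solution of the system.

u(t) = C_1e^(4t)sin(3t) - 2C_1e^(4t)cos(3t) - 2C_2e^(4t)sin(3t) - C_2e^(4t)cos(3t), v(t) = -C_1e^(4t)cos(3t) - C_2e^(4t)sin(3t)

Coefficient matrix A = [[10, -15], [3, -2]].
Characteristic polynomial det(A - λI) = λ^2 - 8λ + 25 = 0.
Eigenvalues λ = 4 ± 3i (complex conjugate pair).
For λ=4+3i: an eigenvector is (-2,-1) - i(1,0) = (-2 - i, -1).
A real fundamental pair from Re and Im of e^((4+3i)t)v: X_1 = e^(4t)(cos(3t)·(-2,-1) + sin(3t)·(1,0)), X_2 = e^(4t)(sin(3t)·(-2,-1) - cos(3t)·(1,0)).
General solution: C_1X_1 + C_2X_2.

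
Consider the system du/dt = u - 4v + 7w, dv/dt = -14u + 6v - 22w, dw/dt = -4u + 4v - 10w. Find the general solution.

Coefficient matrix A = [[1, -4, 7], [-14, 6, -22], [-4, 4, -10]].
det(A - λI) = 0 gives eigenvalues λ = 2, -2, -3.
For λ=2: eigenvector (1,-2,-1).
For λ=-2: eigenvector (-1,1,1).
For λ=-3: eigenvector (5,-2,-4).
General solution: C_1e^(2t)(1,-2,-1) + C_2e^(-2t)(-1,1,1) + C_3e^(-3t)(5,-2,-4).

u(t) = C_1e^(2t) - C_2e^(-2t) + 5C_3e^(-3t), v(t) = -2C_1e^(2t) + C_2e^(-2t) - 2C_3e^(-3t), w(t) = -C_1e^(2t) + C_2e^(-2t) - 4C_3e^(-3t)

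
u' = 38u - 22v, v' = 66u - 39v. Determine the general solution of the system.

Coefficient matrix A = [[38, -22], [66, -39]].
Characteristic polynomial det(A - λI) = λ^2 + λ - 30 = 0.
Eigenvalues λ = -6, 5.
For λ=-6: (A-λI) row 1 is [44, -22], so an eigenvector is (1, 2).
For λ=5: (A-λI) row 1 is [33, -22], so an eigenvector is (-2, -3).
General solution: K_1e^(-6t)(1,2) + K_2e^(5t)(-2,-3).

u(t) = K_1e^(-6t) - 2K_2e^(5t), v(t) = 2K_1e^(-6t) - 3K_2e^(5t)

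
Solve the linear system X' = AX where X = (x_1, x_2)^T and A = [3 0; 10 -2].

Coefficient matrix A = [[3, 0], [10, -2]].
Characteristic polynomial det(A - λI) = λ^2 - λ - 6 = 0.
Eigenvalues λ = 3, -2.
For λ=3: (A-λI) row 2 is [10, -5], so an eigenvector is (1, 2).
For λ=-2: (A-λI) row 1 is [5, 0], so an eigenvector is (0, -1).
General solution: c_1e^(3t)(1,2) + c_2e^(-2t)(0,-1).

x_1(t) = c_1e^(3t), x_2(t) = 2c_1e^(3t) - c_2e^(-2t)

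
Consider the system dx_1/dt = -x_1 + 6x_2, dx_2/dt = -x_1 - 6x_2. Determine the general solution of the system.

x_1(t) = 2c_1e^(-4t) + 3c_2e^(-3t), x_2(t) = -c_1e^(-4t) - c_2e^(-3t)

Coefficient matrix A = [[-1, 6], [-1, -6]].
Characteristic polynomial det(A - λI) = λ^2 + 7λ + 12 = 0.
Eigenvalues λ = -4, -3.
For λ=-4: (A-λI) row 1 is [3, 6], so an eigenvector is (2, -1).
For λ=-3: (A-λI) row 1 is [2, 6], so an eigenvector is (3, -1).
General solution: c_1e^(-4t)(2,-1) + c_2e^(-3t)(3,-1).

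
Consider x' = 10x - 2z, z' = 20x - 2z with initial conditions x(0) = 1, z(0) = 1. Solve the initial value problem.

x(t) = 2e^(4t)sin(2t) + e^(4t)cos(2t), z(t) = 7e^(4t)sin(2t) + e^(4t)cos(2t)

Coefficient matrix A = [[10, -2], [20, -2]].
Characteristic polynomial det(A - λI) = λ^2 - 8λ + 20 = 0.
Eigenvalues λ = 4 ± 2i (complex conjugate pair).
For λ=4+2i: an eigenvector is (1,3) - i(0,1) = (1, 3 - i).
A real fundamental pair from Re and Im of e^((4+2i)t)v: X_1 = e^(4t)(cos(2t)·(1,3) + sin(2t)·(0,1)), X_2 = e^(4t)(sin(2t)·(1,3) - cos(2t)·(0,1)).
General solution: C_1X_1 + C_2X_2.
Applying x(0)=1, z(0)=1 gives C_1=1, C_2=2.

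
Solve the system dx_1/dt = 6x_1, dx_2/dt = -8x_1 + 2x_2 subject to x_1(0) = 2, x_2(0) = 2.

Coefficient matrix A = [[6, 0], [-8, 2]].
Characteristic polynomial det(A - λI) = λ^2 - 8λ + 12 = 0.
Eigenvalues λ = 2, 6.
For λ=2: (A-λI) row 1 is [4, 0], so an eigenvector is (0, -1).
For λ=6: (A-λI) row 2 is [-8, -4], so an eigenvector is (1, -2).
General solution: K_1e^(2t)(0,-1) + K_2e^(6t)(1,-2).
Applying x_1(0)=2, x_2(0)=2 gives K_1=-6, K_2=2.

x_1(t) = 2e^(6t), x_2(t) = -4e^(6t) + 6e^(2t)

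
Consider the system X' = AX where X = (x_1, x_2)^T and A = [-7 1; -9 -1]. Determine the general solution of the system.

Coefficient matrix A = [[-7, 1], [-9, -1]].
Characteristic polynomial det(A - λI) = λ^2 + 8λ + 16 = 0.
Single eigenvalue λ = -4 with algebraic multiplicity 2.
Eigenvector v = (-1,-3); generalized eigenvector w with (A-λI)w=v is (1,2).
General solution: e^(-4t)[c_1·v + c_2·(t·v + w)].

x_1(t) = -c_1e^(-4t) - c_2te^(-4t) + c_2e^(-4t), x_2(t) = -3c_1e^(-4t) - 3c_2te^(-4t) + 2c_2e^(-4t)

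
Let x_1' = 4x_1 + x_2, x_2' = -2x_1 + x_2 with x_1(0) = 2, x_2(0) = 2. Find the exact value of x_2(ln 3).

A = [[4,1],[-2,1]]; eigenvalues λ = 3, 2.
Eigenvectors: (1,-1) for λ=3, (1,-2) for λ=2.
From the initial condition, c_1 = 6, c_2 = -4.
x_2(ln 3) = (6)(3^3)(-1) + (-4)(3^2)(-2) = -90.

-90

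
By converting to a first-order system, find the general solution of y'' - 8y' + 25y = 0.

y(t) = C_1e^(4t)cos(3t) + C_2e^(4t)sin(3t)

Let x_1 = y, x_2 = y'. Then x_1' = x_2 and x_2' = -25x_1 + 8x_2.
A = [[0,1],[-25,8]]; det(A-λI) = λ^2 - 8λ + 25.
Eigenvalues λ = 4 ± 3i.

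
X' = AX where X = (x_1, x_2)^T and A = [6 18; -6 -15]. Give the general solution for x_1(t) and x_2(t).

Coefficient matrix A = [[6, 18], [-6, -15]].
Characteristic polynomial det(A - λI) = λ^2 + 9λ + 18 = 0.
Eigenvalues λ = -6, -3.
For λ=-6: (A-λI) row 1 is [12, 18], so an eigenvector is (3, -2).
For λ=-3: (A-λI) row 1 is [9, 18], so an eigenvector is (-2, 1).
General solution: K_1e^(-6t)(3,-2) + K_2e^(-3t)(-2,1).

x_1(t) = 3K_1e^(-6t) - 2K_2e^(-3t), x_2(t) = -2K_1e^(-6t) + K_2e^(-3t)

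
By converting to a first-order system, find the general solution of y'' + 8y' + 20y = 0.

y(t) = c_1e^(-4t)cos(2t) + c_2e^(-4t)sin(2t)

Let x_1 = y, x_2 = y'. Then x_1' = x_2 and x_2' = -20x_1 - 8x_2.
A = [[0,1],[-20,-8]]; det(A-λI) = λ^2 + 8λ + 20.
Eigenvalues λ = -4 ± 2i.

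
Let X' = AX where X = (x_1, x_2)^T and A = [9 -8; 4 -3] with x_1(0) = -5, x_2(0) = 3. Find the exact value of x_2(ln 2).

-234

A = [[9,-8],[4,-3]]; eigenvalues λ = 1, 5.
Eigenvectors: (-1,-1) for λ=1, (2,1) for λ=5.
From the initial condition, c_1 = -11, c_2 = -8.
x_2(ln 2) = (-11)(2^1)(-1) + (-8)(2^5)(1) = -234.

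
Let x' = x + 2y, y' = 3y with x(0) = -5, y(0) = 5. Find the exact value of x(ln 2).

A = [[1,2],[0,3]]; eigenvalues λ = 3, 1.
Eigenvectors: (-1,-1) for λ=3, (1,0) for λ=1.
From the initial condition, c_1 = -5, c_2 = -10.
x(ln 2) = (-5)(2^3)(-1) + (-10)(2^1)(1) = 20.

20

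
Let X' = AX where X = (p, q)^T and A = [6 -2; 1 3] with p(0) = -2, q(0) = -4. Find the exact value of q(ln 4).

A = [[6,-2],[1,3]]; eigenvalues λ = 4, 5.
Eigenvectors: (-1,-1) for λ=4, (2,1) for λ=5.
From the initial condition, c_1 = 6, c_2 = 2.
q(ln 4) = (6)(4^4)(-1) + (2)(4^5)(1) = 512.

512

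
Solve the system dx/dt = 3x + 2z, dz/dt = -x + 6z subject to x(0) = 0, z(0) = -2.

x(t) = -4e^(5t) + 4e^(4t), z(t) = -4e^(5t) + 2e^(4t)

Coefficient matrix A = [[3, 2], [-1, 6]].
Characteristic polynomial det(A - λI) = λ^2 - 9λ + 20 = 0.
Eigenvalues λ = 4, 5.
For λ=4: (A-λI) row 1 is [-1, 2], so an eigenvector is (2, 1).
For λ=5: (A-λI) row 1 is [-2, 2], so an eigenvector is (-1, -1).
General solution: K_1e^(4t)(2,1) + K_2e^(5t)(-1,-1).
Applying x(0)=0, z(0)=-2 gives K_1=2, K_2=4.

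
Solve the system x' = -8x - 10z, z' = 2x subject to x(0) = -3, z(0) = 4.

Coefficient matrix A = [[-8, -10], [2, 0]].
Characteristic polynomial det(A - λI) = λ^2 + 8λ + 20 = 0.
Eigenvalues λ = -4 ± 2i (complex conjugate pair).
For λ=-4+2i: an eigenvector is (-1,0) - i(2,-1) = (-1 - 2i, 0 + i).
A real fundamental pair from Re and Im of e^((-4+2i)t)v: X_1 = e^(-4t)(cos(2t)·(-1,0) + sin(2t)·(2,-1)), X_2 = e^(-4t)(sin(2t)·(-1,0) - cos(2t)·(2,-1)).
General solution: c_1X_1 + c_2X_2.
Applying x(0)=-3, z(0)=4 gives c_1=-5, c_2=4.

x(t) = -14e^(-4t)sin(2t) - 3e^(-4t)cos(2t), z(t) = 5e^(-4t)sin(2t) + 4e^(-4t)cos(2t)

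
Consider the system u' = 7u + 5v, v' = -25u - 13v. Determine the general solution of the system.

u(t) = c_1e^(-3t)cos(5t) + c_2e^(-3t)sin(5t), v(t) = -c_1e^(-3t)sin(5t) - 2c_1e^(-3t)cos(5t) - 2c_2e^(-3t)sin(5t) + c_2e^(-3t)cos(5t)

Coefficient matrix A = [[7, 5], [-25, -13]].
Characteristic polynomial det(A - λI) = λ^2 + 6λ + 34 = 0.
Eigenvalues λ = -3 ± 5i (complex conjugate pair).
For λ=-3+5i: an eigenvector is (1,-2) - i(0,-1) = (1, -2 + i).
A real fundamental pair from Re and Im of e^((-3+5i)t)v: X_1 = e^(-3t)(cos(5t)·(1,-2) + sin(5t)·(0,-1)), X_2 = e^(-3t)(sin(5t)·(1,-2) - cos(5t)·(0,-1)).
General solution: c_1X_1 + c_2X_2.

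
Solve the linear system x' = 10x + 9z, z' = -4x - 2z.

Coefficient matrix A = [[10, 9], [-4, -2]].
Characteristic polynomial det(A - λI) = λ^2 - 8λ + 16 = 0.
Single eigenvalue λ = 4 with algebraic multiplicity 2.
Eigenvector v = (3,-2); generalized eigenvector w with (A-λI)w=v is (-1,1).
General solution: e^(4t)[C_1·v + C_2·(t·v + w)].

x(t) = 3C_1e^(4t) + 3C_2te^(4t) - C_2e^(4t), z(t) = -2C_1e^(4t) - 2C_2te^(4t) + C_2e^(4t)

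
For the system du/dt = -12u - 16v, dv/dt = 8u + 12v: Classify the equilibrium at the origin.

saddle

A = [[-12,-16],[8,12]]; det(A-λI) = λ^2 - 16.
λ = 4, -4: opposite signs.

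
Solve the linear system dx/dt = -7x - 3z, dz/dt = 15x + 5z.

Coefficient matrix A = [[-7, -3], [15, 5]].
Characteristic polynomial det(A - λI) = λ^2 + 2λ + 10 = 0.
Eigenvalues λ = -1 ± 3i (complex conjugate pair).
For λ=-1+3i: an eigenvector is (-1,2) - i(0,-1) = (-1, 2 + i).
A real fundamental pair from Re and Im of e^((-1+3i)t)v: X_1 = e^(-t)(cos(3t)·(-1,2) + sin(3t)·(0,-1)), X_2 = e^(-t)(sin(3t)·(-1,2) - cos(3t)·(0,-1)).
General solution: C_1X_1 + C_2X_2.

x(t) = -C_1e^(-t)cos(3t) - C_2e^(-t)sin(3t), z(t) = -C_1e^(-t)sin(3t) + 2C_1e^(-t)cos(3t) + 2C_2e^(-t)sin(3t) + C_2e^(-t)cos(3t)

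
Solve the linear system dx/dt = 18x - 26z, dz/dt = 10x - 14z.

Coefficient matrix A = [[18, -26], [10, -14]].
Characteristic polynomial det(A - λI) = λ^2 - 4λ + 8 = 0.
Eigenvalues λ = 2 ± 2i (complex conjugate pair).
For λ=2+2i: an eigenvector is (-3,-2) - i(2,1) = (-3 - 2i, -2 - i).
A real fundamental pair from Re and Im of e^((2+2i)t)v: X_1 = e^(2t)(cos(2t)·(-3,-2) + sin(2t)·(2,1)), X_2 = e^(2t)(sin(2t)·(-3,-2) - cos(2t)·(2,1)).
General solution: C_1X_1 + C_2X_2.

x(t) = 2C_1e^(2t)sin(2t) - 3C_1e^(2t)cos(2t) - 3C_2e^(2t)sin(2t) - 2C_2e^(2t)cos(2t), z(t) = C_1e^(2t)sin(2t) - 2C_1e^(2t)cos(2t) - 2C_2e^(2t)sin(2t) - C_2e^(2t)cos(2t)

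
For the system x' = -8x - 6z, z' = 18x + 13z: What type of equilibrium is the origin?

unstable node

A = [[-8,-6],[18,13]]; det(A-λI) = λ^2 - 5λ + 4.
λ = 4, 1: both positive.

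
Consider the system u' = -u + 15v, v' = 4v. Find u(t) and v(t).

u(t) = 3C_1e^(4t) + C_2e^(-t), v(t) = C_1e^(4t)

Coefficient matrix A = [[-1, 15], [0, 4]].
Characteristic polynomial det(A - λI) = λ^2 - 3λ - 4 = 0.
Eigenvalues λ = 4, -1.
For λ=4: (A-λI) row 1 is [-5, 15], so an eigenvector is (3, 1).
For λ=-1: (A-λI) row 1 is [0, 15], so an eigenvector is (1, 0).
General solution: C_1e^(4t)(3,1) + C_2e^(-t)(1,0).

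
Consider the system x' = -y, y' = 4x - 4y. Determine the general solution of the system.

x(t) = c_1e^(-2t) + c_2te^(-2t), y(t) = 2c_1e^(-2t) + 2c_2te^(-2t) - c_2e^(-2t)

Coefficient matrix A = [[0, -1], [4, -4]].
Characteristic polynomial det(A - λI) = λ^2 + 4λ + 4 = 0.
Single eigenvalue λ = -2 with algebraic multiplicity 2.
Eigenvector v = (1,2); generalized eigenvector w with (A-λI)w=v is (0,-1).
General solution: e^(-2t)[c_1·v + c_2·(t·v + w)].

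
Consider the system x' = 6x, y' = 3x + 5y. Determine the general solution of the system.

Coefficient matrix A = [[6, 0], [3, 5]].
Characteristic polynomial det(A - λI) = λ^2 - 11λ + 30 = 0.
Eigenvalues λ = 5, 6.
For λ=5: (A-λI) row 1 is [1, 0], so an eigenvector is (0, 1).
For λ=6: (A-λI) row 2 is [3, -1], so an eigenvector is (-1, -3).
General solution: c_1e^(5t)(0,1) + c_2e^(6t)(-1,-3).

x(t) = -c_2e^(6t), y(t) = c_1e^(5t) - 3c_2e^(6t)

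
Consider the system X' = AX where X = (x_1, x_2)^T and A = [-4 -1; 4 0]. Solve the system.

Coefficient matrix A = [[-4, -1], [4, 0]].
Characteristic polynomial det(A - λI) = λ^2 + 4λ + 4 = 0.
Single eigenvalue λ = -2 with algebraic multiplicity 2.
Eigenvector v = (-1,2); generalized eigenvector w with (A-λI)w=v is (0,1).
General solution: e^(-2t)[C_1·v + C_2·(t·v + w)].

x_1(t) = -C_1e^(-2t) - C_2te^(-2t), x_2(t) = 2C_1e^(-2t) + 2C_2te^(-2t) + C_2e^(-2t)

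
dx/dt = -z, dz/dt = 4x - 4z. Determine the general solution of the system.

x(t) = K_1e^(-2t) + K_2te^(-2t) + K_2e^(-2t), z(t) = 2K_1e^(-2t) + 2K_2te^(-2t) + K_2e^(-2t)

Coefficient matrix A = [[0, -1], [4, -4]].
Characteristic polynomial det(A - λI) = λ^2 + 4λ + 4 = 0.
Single eigenvalue λ = -2 with algebraic multiplicity 2.
Eigenvector v = (1,2); generalized eigenvector w with (A-λI)w=v is (1,1).
General solution: e^(-2t)[K_1·v + K_2·(t·v + w)].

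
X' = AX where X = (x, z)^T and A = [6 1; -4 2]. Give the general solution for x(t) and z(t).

Coefficient matrix A = [[6, 1], [-4, 2]].
Characteristic polynomial det(A - λI) = λ^2 - 8λ + 16 = 0.
Single eigenvalue λ = 4 with algebraic multiplicity 2.
Eigenvector v = (-1,2); generalized eigenvector w with (A-λI)w=v is (1,-3).
General solution: e^(4t)[c_1·v + c_2·(t·v + w)].

x(t) = -c_1e^(4t) - c_2te^(4t) + c_2e^(4t), z(t) = 2c_1e^(4t) + 2c_2te^(4t) - 3c_2e^(4t)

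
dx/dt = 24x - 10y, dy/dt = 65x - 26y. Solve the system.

Coefficient matrix A = [[24, -10], [65, -26]].
Characteristic polynomial det(A - λI) = λ^2 + 2λ + 26 = 0.
Eigenvalues λ = -1 ± 5i (complex conjugate pair).
For λ=-1+5i: an eigenvector is (1,2) - i(1,3) = (1 - i, 2 - 3i).
A real fundamental pair from Re and Im of e^((-1+5i)t)v: X_1 = e^(-t)(cos(5t)·(1,2) + sin(5t)·(1,3)), X_2 = e^(-t)(sin(5t)·(1,2) - cos(5t)·(1,3)).
General solution: C_1X_1 + C_2X_2.

x(t) = C_1e^(-t)sin(5t) + C_1e^(-t)cos(5t) + C_2e^(-t)sin(5t) - C_2e^(-t)cos(5t), y(t) = 3C_1e^(-t)sin(5t) + 2C_1e^(-t)cos(5t) + 2C_2e^(-t)sin(5t) - 3C_2e^(-t)cos(5t)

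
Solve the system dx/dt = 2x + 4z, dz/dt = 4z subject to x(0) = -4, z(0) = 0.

x(t) = -4e^(2t), z(t) = 0

Coefficient matrix A = [[2, 4], [0, 4]].
Characteristic polynomial det(A - λI) = λ^2 - 6λ + 8 = 0.
Eigenvalues λ = 2, 4.
For λ=2: (A-λI) row 1 is [0, 4], so an eigenvector is (-1, 0).
For λ=4: (A-λI) row 1 is [-2, 4], so an eigenvector is (-2, -1).
General solution: K_1e^(2t)(-1,0) + K_2e^(4t)(-2,-1).
Applying x(0)=-4, z(0)=0 gives K_1=4, K_2=0.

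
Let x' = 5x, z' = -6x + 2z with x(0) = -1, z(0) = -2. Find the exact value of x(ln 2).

-32

A = [[5,0],[-6,2]]; eigenvalues λ = 2, 5.
Eigenvectors: (0,1) for λ=2, (-1,2) for λ=5.
From the initial condition, c_1 = -4, c_2 = 1.
x(ln 2) = (-4)(2^2)(0) + (1)(2^5)(-1) = -32.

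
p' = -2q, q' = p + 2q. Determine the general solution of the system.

p(t) = -C_1e^(t)sin(t) + C_1e^(t)cos(t) + C_2e^(t)sin(t) + C_2e^(t)cos(t), q(t) = C_1e^(t)sin(t) - C_2e^(t)cos(t)

Coefficient matrix A = [[0, -2], [1, 2]].
Characteristic polynomial det(A - λI) = λ^2 - 2λ + 2 = 0.
Eigenvalues λ = 1 ± i (complex conjugate pair).
For λ=1+i: an eigenvector is (1,0) - i(-1,1) = (1 + i, 0 - i).
A real fundamental pair from Re and Im of e^((1+i)t)v: X_1 = e^(t)(cos(t)·(1,0) + sin(t)·(-1,1)), X_2 = e^(t)(sin(t)·(1,0) - cos(t)·(-1,1)).
General solution: C_1X_1 + C_2X_2.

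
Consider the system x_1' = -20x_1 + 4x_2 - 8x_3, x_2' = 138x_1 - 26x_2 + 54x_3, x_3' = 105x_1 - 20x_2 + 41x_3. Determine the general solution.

x_1(t) = 2C_2e^(-2t) + C_3e^(-4t), x_2(t) = 2C_1e^(t) - 11C_2e^(-2t) - 6C_3e^(-4t), x_3(t) = C_1e^(t) - 10C_2e^(-2t) - 5C_3e^(-4t)

Coefficient matrix A = [[-20, 4, -8], [138, -26, 54], [105, -20, 41]].
det(A - λI) = 0 gives eigenvalues λ = 1, -2, -4.
For λ=1: eigenvector (0,2,1).
For λ=-2: eigenvector (2,-11,-10).
For λ=-4: eigenvector (1,-6,-5).
General solution: C_1e^(t)(0,2,1) + C_2e^(-2t)(2,-11,-10) + C_3e^(-4t)(1,-6,-5).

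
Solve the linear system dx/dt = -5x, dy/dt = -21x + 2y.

x(t) = -c_1e^(-5t), y(t) = -3c_1e^(-5t) + c_2e^(2t)

Coefficient matrix A = [[-5, 0], [-21, 2]].
Characteristic polynomial det(A - λI) = λ^2 + 3λ - 10 = 0.
Eigenvalues λ = -5, 2.
For λ=-5: (A-λI) row 2 is [-21, 7], so an eigenvector is (-1, -3).
For λ=2: (A-λI) row 1 is [-7, 0], so an eigenvector is (0, 1).
General solution: c_1e^(-5t)(-1,-3) + c_2e^(2t)(0,1).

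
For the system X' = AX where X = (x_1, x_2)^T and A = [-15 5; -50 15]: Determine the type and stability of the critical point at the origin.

center

A = [[-15,5],[-50,15]]; det(A-λI) = λ^2 + 25.
λ = 0 ± 5i: zero real part.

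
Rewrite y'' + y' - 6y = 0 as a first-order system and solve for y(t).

y(t) = K_1e^(-3t) + K_2e^(2t)

Let x_1 = y, x_2 = y'. Then x_1' = x_2 and x_2' = 6x_1 - x_2.
A = [[0,1],[6,-1]]; det(A-λI) = λ^2 + λ - 6.
Eigenvalues λ = -3, 2 with eigenvectors (1,-3), (1,2).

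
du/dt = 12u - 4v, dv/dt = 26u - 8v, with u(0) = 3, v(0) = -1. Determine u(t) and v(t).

u(t) = 17e^(2t)sin(2t) + 3e^(2t)cos(2t), v(t) = 44e^(2t)sin(2t) - e^(2t)cos(2t)

Coefficient matrix A = [[12, -4], [26, -8]].
Characteristic polynomial det(A - λI) = λ^2 - 4λ + 8 = 0.
Eigenvalues λ = 2 ± 2i (complex conjugate pair).
For λ=2+2i: an eigenvector is (1,2) - i(1,3) = (1 - i, 2 - 3i).
A real fundamental pair from Re and Im of e^((2+2i)t)v: X_1 = e^(2t)(cos(2t)·(1,2) + sin(2t)·(1,3)), X_2 = e^(2t)(sin(2t)·(1,2) - cos(2t)·(1,3)).
General solution: K_1X_1 + K_2X_2.
Applying u(0)=3, v(0)=-1 gives K_1=10, K_2=7.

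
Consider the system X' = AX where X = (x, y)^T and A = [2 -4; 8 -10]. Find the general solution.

Coefficient matrix A = [[2, -4], [8, -10]].
Characteristic polynomial det(A - λI) = λ^2 + 8λ + 12 = 0.
Eigenvalues λ = -6, -2.
For λ=-6: (A-λI) row 1 is [8, -4], so an eigenvector is (-1, -2).
For λ=-2: (A-λI) row 1 is [4, -4], so an eigenvector is (1, 1).
General solution: C_1e^(-6t)(-1,-2) + C_2e^(-2t)(1,1).

x(t) = -C_1e^(-6t) + C_2e^(-2t), y(t) = -2C_1e^(-6t) + C_2e^(-2t)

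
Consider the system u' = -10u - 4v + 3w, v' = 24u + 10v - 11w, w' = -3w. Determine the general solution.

Coefficient matrix A = [[-10, -4, 3], [24, 10, -11], [0, 0, -3]].
det(A - λI) = 0 gives eigenvalues λ = -2, 2, -3.
For λ=-2: eigenvector (1,-2,0).
For λ=2: eigenvector (-1,3,0).
For λ=-3: eigenvector (1,-1,1).
General solution: K_1e^(-2t)(1,-2,0) + K_2e^(2t)(-1,3,0) + K_3e^(-3t)(1,-1,1).

u(t) = K_1e^(-2t) - K_2e^(2t) + K_3e^(-3t), v(t) = -2K_1e^(-2t) + 3K_2e^(2t) - K_3e^(-3t), w(t) = K_3e^(-3t)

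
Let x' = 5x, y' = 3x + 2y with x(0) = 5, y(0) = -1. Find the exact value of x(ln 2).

160

A = [[5,0],[3,2]]; eigenvalues λ = 5, 2.
Eigenvectors: (-1,-1) for λ=5, (0,1) for λ=2.
From the initial condition, c_1 = -5, c_2 = -6.
x(ln 2) = (-5)(2^5)(-1) + (-6)(2^2)(0) = 160.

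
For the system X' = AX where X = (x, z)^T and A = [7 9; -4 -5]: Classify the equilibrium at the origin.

unstable improper node

A = [[7,9],[-4,-5]]; det(A-λI) = λ^2 - 2λ + 1.
repeated λ = 1 with a single eigenvector.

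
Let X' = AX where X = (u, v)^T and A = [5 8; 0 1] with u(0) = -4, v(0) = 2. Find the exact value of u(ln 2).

-8

A = [[5,8],[0,1]]; eigenvalues λ = 1, 5.
Eigenvectors: (-2,1) for λ=1, (-1,0) for λ=5.
From the initial condition, c_1 = 2, c_2 = 0.
u(ln 2) = (2)(2^1)(-2) + (0)(2^5)(-1) = -8.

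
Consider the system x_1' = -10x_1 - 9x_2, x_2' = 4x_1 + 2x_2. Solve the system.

x_1(t) = -3K_1e^(-4t) - 3K_2te^(-4t) - K_2e^(-4t), x_2(t) = 2K_1e^(-4t) + 2K_2te^(-4t) + K_2e^(-4t)

Coefficient matrix A = [[-10, -9], [4, 2]].
Characteristic polynomial det(A - λI) = λ^2 + 8λ + 16 = 0.
Single eigenvalue λ = -4 with algebraic multiplicity 2.
Eigenvector v = (-3,2); generalized eigenvector w with (A-λI)w=v is (-1,1).
General solution: e^(-4t)[K_1·v + K_2·(t·v + w)].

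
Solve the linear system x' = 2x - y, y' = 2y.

x(t) = -C_1e^(2t) - C_2te^(2t) - 3C_2e^(2t), y(t) = C_2e^(2t)

Coefficient matrix A = [[2, -1], [0, 2]].
Characteristic polynomial det(A - λI) = λ^2 - 4λ + 4 = 0.
Single eigenvalue λ = 2 with algebraic multiplicity 2.
Eigenvector v = (-1,0); generalized eigenvector w with (A-λI)w=v is (-3,1).
General solution: e^(2t)[C_1·v + C_2·(t·v + w)].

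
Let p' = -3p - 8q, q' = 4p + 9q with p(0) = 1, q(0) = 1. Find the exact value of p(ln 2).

A = [[-3,-8],[4,9]]; eigenvalues λ = 1, 5.
Eigenvectors: (-2,1) for λ=1, (1,-1) for λ=5.
From the initial condition, c_1 = -2, c_2 = -3.
p(ln 2) = (-2)(2^1)(-2) + (-3)(2^5)(1) = -88.

-88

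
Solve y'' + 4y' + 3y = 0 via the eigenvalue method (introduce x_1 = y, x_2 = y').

Let x_1 = y, x_2 = y'. Then x_1' = x_2 and x_2' = -3x_1 - 4x_2.
A = [[0,1],[-3,-4]]; det(A-λI) = λ^2 + 4λ + 3.
Eigenvalues λ = -3, -1 with eigenvectors (1,-3), (1,-1).

y(t) = C_1e^(-3t) + C_2e^(-t)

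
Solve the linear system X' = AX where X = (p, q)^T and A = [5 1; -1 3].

Coefficient matrix A = [[5, 1], [-1, 3]].
Characteristic polynomial det(A - λI) = λ^2 - 8λ + 16 = 0.
Single eigenvalue λ = 4 with algebraic multiplicity 2.
Eigenvector v = (-1,1); generalized eigenvector w with (A-λI)w=v is (-2,1).
General solution: e^(4t)[C_1·v + C_2·(t·v + w)].

p(t) = -C_1e^(4t) - C_2te^(4t) - 2C_2e^(4t), q(t) = C_1e^(4t) + C_2te^(4t) + C_2e^(4t)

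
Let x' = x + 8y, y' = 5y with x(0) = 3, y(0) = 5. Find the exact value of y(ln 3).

A = [[1,8],[0,5]]; eigenvalues λ = 5, 1.
Eigenvectors: (2,1) for λ=5, (1,0) for λ=1.
From the initial condition, c_1 = 5, c_2 = -7.
y(ln 3) = (5)(3^5)(1) + (-7)(3^1)(0) = 1215.

1215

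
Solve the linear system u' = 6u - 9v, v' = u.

Coefficient matrix A = [[6, -9], [1, 0]].
Characteristic polynomial det(A - λI) = λ^2 - 6λ + 9 = 0.
Single eigenvalue λ = 3 with algebraic multiplicity 2.
Eigenvector v = (-3,-1); generalized eigenvector w with (A-λI)w=v is (-1,0).
General solution: e^(3t)[c_1·v + c_2·(t·v + w)].

u(t) = -3c_1e^(3t) - 3c_2te^(3t) - c_2e^(3t), v(t) = -c_1e^(3t) - c_2te^(3t)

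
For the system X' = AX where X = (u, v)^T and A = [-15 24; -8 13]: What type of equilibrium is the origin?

A = [[-15,24],[-8,13]]; det(A-λI) = λ^2 + 2λ - 3.
λ = 1, -3: opposite signs.

saddle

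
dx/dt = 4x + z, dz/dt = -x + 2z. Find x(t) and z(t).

x(t) = -C_1e^(3t) - C_2te^(3t) + 2C_2e^(3t), z(t) = C_1e^(3t) + C_2te^(3t) - 3C_2e^(3t)

Coefficient matrix A = [[4, 1], [-1, 2]].
Characteristic polynomial det(A - λI) = λ^2 - 6λ + 9 = 0.
Single eigenvalue λ = 3 with algebraic multiplicity 2.
Eigenvector v = (-1,1); generalized eigenvector w with (A-λI)w=v is (2,-3).
General solution: e^(3t)[C_1·v + C_2·(t·v + w)].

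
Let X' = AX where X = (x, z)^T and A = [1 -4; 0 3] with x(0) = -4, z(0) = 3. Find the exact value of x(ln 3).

-156

A = [[1,-4],[0,3]]; eigenvalues λ = 3, 1.
Eigenvectors: (2,-1) for λ=3, (1,0) for λ=1.
From the initial condition, c_1 = -3, c_2 = 2.
x(ln 3) = (-3)(3^3)(2) + (2)(3^1)(1) = -156.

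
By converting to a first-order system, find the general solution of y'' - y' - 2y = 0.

Let x_1 = y, x_2 = y'. Then x_1' = x_2 and x_2' = 2x_1 + x_2.
A = [[0,1],[2,1]]; det(A-λI) = λ^2 - λ - 2.
Eigenvalues λ = -1, 2 with eigenvectors (1,-1), (1,2).

y(t) = K_1e^(-t) + K_2e^(2t)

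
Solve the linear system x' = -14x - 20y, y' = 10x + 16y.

x(t) = c_1e^(6t) - 2c_2e^(-4t), y(t) = -c_1e^(6t) + c_2e^(-4t)

Coefficient matrix A = [[-14, -20], [10, 16]].
Characteristic polynomial det(A - λI) = λ^2 - 2λ - 24 = 0.
Eigenvalues λ = 6, -4.
For λ=6: (A-λI) row 1 is [-20, -20], so an eigenvector is (1, -1).
For λ=-4: (A-λI) row 1 is [-10, -20], so an eigenvector is (-2, 1).
General solution: c_1e^(6t)(1,-1) + c_2e^(-4t)(-2,1).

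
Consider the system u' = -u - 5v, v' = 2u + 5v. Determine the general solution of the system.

Coefficient matrix A = [[-1, -5], [2, 5]].
Characteristic polynomial det(A - λI) = λ^2 - 4λ + 5 = 0.
Eigenvalues λ = 2 ± i (complex conjugate pair).
For λ=2+i: an eigenvector is (-1,1) - i(-2,1) = (-1 + 2i, 1 - i).
A real fundamental pair from Re and Im of e^((2+i)t)v: X_1 = e^(2t)(cos(t)·(-1,1) + sin(t)·(-2,1)), X_2 = e^(2t)(sin(t)·(-1,1) - cos(t)·(-2,1)).
General solution: K_1X_1 + K_2X_2.

u(t) = -2K_1e^(2t)sin(t) - K_1e^(2t)cos(t) - K_2e^(2t)sin(t) + 2K_2e^(2t)cos(t), v(t) = K_1e^(2t)sin(t) + K_1e^(2t)cos(t) + K_2e^(2t)sin(t) - K_2e^(2t)cos(t)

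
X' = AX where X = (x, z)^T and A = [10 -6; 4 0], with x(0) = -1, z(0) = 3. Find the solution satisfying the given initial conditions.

Coefficient matrix A = [[10, -6], [4, 0]].
Characteristic polynomial det(A - λI) = λ^2 - 10λ + 24 = 0.
Eigenvalues λ = 6, 4.
For λ=6: (A-λI) row 1 is [4, -6], so an eigenvector is (3, 2).
For λ=4: (A-λI) row 1 is [6, -6], so an eigenvector is (1, 1).
General solution: K_1e^(6t)(3,2) + K_2e^(4t)(1,1).
Applying x(0)=-1, z(0)=3 gives K_1=-4, K_2=11.

x(t) = -12e^(6t) + 11e^(4t), z(t) = -8e^(6t) + 11e^(4t)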